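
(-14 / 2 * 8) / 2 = -28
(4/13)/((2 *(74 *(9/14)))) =14/4329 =0.00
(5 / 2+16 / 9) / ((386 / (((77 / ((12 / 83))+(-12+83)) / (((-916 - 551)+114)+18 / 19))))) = -10596509 / 2141846064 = -0.00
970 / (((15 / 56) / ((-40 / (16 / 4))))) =-108640 / 3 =-36213.33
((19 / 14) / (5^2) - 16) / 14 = -5581 / 4900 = -1.14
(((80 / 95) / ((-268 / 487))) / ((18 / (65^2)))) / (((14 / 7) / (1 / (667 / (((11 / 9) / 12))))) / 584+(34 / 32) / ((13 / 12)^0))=-813406880 / 53194851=-15.29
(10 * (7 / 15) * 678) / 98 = 226 / 7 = 32.29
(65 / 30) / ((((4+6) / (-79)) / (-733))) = 752791 / 60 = 12546.52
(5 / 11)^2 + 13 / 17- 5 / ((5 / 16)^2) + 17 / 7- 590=-45918419 / 71995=-637.80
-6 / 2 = -3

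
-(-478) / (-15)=-478 / 15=-31.87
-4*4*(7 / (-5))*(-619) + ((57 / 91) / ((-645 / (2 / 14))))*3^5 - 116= -382970929 / 27391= -13981.63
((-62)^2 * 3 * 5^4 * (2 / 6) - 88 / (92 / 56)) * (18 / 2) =497306412 / 23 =21622017.91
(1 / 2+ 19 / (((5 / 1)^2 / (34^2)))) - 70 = 40453 / 50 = 809.06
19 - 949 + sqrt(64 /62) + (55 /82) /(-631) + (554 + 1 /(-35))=-680978387 /1810970 + 4 * sqrt(62) /31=-375.01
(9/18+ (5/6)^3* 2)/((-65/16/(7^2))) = -35084/1755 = -19.99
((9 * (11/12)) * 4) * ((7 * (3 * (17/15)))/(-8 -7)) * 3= -3927/25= -157.08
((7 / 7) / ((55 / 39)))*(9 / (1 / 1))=6.38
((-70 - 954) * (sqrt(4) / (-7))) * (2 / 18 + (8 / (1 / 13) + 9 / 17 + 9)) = 35608576 / 1071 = 33247.97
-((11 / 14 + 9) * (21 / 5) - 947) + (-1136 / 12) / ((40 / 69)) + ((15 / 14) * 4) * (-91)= 1763 / 5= 352.60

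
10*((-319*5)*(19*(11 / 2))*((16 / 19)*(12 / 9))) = -5614400 / 3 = -1871466.67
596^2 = 355216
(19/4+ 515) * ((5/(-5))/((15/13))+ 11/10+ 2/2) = 25641/40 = 641.02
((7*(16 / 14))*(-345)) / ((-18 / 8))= 3680 / 3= 1226.67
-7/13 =-0.54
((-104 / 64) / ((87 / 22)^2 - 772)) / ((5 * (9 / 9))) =1573 / 3660790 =0.00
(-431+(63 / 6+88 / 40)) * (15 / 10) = -12549 / 20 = -627.45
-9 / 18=-1 / 2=-0.50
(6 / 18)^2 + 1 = 10 / 9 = 1.11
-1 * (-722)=722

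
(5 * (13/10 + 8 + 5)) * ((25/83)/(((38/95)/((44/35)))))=39325/581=67.69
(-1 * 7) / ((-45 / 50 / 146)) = 10220 / 9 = 1135.56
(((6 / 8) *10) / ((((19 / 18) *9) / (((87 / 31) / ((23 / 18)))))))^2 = 551780100 / 183521209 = 3.01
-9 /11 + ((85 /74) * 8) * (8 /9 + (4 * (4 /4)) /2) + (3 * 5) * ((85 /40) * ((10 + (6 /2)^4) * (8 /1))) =85094158 /3663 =23230.73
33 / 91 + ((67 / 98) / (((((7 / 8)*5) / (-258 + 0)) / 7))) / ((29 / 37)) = -33224769 / 92365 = -359.71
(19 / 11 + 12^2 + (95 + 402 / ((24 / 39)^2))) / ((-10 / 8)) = -91679 / 88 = -1041.81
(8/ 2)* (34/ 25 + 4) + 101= 122.44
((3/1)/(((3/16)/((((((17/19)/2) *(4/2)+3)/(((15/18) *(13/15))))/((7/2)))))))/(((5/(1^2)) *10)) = 21312/43225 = 0.49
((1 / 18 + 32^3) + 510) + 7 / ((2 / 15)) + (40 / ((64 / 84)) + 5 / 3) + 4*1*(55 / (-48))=1201685 / 36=33380.14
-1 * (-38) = 38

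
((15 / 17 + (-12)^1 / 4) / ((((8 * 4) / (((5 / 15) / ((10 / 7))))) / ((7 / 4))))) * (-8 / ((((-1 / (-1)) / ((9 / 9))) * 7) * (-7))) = -3 / 680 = -0.00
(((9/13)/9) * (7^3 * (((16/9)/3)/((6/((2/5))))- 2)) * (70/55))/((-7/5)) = 544684/11583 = 47.02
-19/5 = -3.80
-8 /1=-8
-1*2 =-2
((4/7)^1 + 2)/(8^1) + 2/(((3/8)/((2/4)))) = 251/84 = 2.99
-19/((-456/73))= 73/24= 3.04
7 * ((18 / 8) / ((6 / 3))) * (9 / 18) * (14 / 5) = 441 / 40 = 11.02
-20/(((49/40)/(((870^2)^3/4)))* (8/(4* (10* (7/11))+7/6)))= -453500735221912500000/77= -5889619937946915584.42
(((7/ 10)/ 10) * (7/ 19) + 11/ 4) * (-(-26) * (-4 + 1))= -102843/ 475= -216.51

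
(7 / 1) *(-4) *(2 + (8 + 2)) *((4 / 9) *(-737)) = 330176 / 3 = 110058.67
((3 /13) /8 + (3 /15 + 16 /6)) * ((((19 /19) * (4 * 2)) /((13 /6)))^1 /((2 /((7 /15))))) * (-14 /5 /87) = -442666 /5513625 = -0.08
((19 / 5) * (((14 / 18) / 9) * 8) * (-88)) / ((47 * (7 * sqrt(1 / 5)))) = -13376 * sqrt(5) / 19035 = -1.57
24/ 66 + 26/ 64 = 271/ 352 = 0.77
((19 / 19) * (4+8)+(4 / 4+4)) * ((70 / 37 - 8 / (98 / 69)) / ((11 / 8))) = -922352 / 19943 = -46.25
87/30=29/10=2.90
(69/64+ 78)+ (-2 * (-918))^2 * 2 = 431479749/64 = 6741871.08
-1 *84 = -84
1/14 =0.07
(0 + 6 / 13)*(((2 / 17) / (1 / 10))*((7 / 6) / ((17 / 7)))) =980 / 3757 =0.26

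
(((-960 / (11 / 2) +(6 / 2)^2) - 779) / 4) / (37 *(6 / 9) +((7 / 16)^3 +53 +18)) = -31918080 / 12942391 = -2.47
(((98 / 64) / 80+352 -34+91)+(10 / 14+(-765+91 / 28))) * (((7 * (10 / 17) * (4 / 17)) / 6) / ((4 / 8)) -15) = 16054208665 / 3107328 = 5166.56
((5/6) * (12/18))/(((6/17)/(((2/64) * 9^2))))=255/64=3.98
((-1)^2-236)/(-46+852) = -235/806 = -0.29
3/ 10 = 0.30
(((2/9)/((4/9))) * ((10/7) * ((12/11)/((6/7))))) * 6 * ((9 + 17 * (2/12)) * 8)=5680/11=516.36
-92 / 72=-23 / 18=-1.28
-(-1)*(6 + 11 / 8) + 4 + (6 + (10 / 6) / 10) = 421 / 24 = 17.54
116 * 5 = 580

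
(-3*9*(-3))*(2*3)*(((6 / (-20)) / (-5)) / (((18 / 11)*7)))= 891 / 350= 2.55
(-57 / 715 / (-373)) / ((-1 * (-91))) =57 / 24269245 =0.00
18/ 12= 3/ 2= 1.50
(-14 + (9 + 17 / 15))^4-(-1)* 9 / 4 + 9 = 47544109 / 202500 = 234.79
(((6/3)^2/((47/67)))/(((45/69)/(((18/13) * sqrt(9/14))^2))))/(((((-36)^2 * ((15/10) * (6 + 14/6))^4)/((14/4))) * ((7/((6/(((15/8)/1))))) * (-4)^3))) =-4623/542978515625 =-0.00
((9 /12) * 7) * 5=105 /4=26.25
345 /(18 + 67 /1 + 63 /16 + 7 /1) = 1104 /307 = 3.60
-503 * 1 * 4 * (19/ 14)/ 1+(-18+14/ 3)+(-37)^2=-28873/ 21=-1374.90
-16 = -16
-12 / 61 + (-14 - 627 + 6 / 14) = -273608 / 427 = -640.77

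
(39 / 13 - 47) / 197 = -44 / 197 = -0.22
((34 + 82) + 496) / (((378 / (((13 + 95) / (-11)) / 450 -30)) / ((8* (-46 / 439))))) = 34433024 / 845075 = 40.75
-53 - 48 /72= -161 /3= -53.67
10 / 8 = 5 / 4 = 1.25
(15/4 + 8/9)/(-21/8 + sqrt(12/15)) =-11690/5847-5344*sqrt(5)/17541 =-2.68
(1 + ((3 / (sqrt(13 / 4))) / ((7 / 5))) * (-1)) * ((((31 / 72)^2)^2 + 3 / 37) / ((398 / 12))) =114791845 / 32978700288 - 81994175 * sqrt(13) / 71453850624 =-0.00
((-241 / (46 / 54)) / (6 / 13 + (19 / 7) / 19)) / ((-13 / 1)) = 45549 / 1265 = 36.01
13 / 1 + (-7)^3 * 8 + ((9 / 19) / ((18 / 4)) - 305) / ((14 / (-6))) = -345844 / 133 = -2600.33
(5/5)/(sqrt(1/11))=sqrt(11)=3.32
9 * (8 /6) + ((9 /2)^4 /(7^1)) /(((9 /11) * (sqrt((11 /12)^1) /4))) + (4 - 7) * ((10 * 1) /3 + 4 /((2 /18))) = -106 + 729 * sqrt(33) /14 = 193.13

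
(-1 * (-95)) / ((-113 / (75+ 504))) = -55005 / 113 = -486.77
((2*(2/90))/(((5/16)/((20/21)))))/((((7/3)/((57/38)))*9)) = 64/6615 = 0.01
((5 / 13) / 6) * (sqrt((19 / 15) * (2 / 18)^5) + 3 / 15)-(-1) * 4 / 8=sqrt(285) / 56862 + 20 / 39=0.51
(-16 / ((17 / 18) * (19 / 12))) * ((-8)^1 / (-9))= -9.51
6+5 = 11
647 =647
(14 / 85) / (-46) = -7 / 1955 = -0.00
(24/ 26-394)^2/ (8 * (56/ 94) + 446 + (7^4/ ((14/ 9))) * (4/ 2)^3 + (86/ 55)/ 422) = 14242453263500/ 1179771581339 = 12.07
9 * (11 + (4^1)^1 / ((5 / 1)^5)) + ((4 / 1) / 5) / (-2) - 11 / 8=2430913 / 25000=97.24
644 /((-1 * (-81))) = 644 /81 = 7.95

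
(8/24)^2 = 1/9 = 0.11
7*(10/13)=70/13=5.38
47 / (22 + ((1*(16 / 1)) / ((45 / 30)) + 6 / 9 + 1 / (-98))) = 1.41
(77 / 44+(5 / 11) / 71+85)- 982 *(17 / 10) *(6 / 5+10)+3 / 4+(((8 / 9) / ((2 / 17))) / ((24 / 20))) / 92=-225643140307 / 12125025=-18609.71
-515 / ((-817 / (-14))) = -8.82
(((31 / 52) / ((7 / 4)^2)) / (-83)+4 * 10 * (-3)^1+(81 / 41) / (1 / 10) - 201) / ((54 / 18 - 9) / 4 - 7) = 1306029610 / 36851087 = 35.44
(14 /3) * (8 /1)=112 /3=37.33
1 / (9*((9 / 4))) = 4 / 81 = 0.05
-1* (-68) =68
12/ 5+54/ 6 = 57/ 5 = 11.40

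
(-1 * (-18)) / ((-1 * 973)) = -18 / 973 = -0.02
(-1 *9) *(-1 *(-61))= -549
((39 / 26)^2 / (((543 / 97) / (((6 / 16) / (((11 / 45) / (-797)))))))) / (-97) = 322785 / 63712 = 5.07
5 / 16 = 0.31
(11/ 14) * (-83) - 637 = -9831/ 14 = -702.21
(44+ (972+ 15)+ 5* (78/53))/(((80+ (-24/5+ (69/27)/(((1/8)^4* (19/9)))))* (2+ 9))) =475285/25343752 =0.02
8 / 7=1.14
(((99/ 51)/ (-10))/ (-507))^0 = 1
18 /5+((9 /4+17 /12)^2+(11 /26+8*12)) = 132757 /1170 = 113.47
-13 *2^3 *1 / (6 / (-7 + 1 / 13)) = 120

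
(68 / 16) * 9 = 153 / 4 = 38.25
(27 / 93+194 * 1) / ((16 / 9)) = 54207 / 496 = 109.29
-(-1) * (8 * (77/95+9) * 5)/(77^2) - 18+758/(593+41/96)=-9717719810/583419529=-16.66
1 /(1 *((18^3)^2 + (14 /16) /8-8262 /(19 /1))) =1216 /41358335749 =0.00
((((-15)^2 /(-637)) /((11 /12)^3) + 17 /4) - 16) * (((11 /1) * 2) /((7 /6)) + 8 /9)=-12876646799 /53414361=-241.07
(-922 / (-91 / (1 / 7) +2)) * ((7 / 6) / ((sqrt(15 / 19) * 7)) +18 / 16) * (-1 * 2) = -4149 / 1270-922 * sqrt(285) / 28575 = -3.81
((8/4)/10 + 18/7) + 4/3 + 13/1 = 1796/105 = 17.10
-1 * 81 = -81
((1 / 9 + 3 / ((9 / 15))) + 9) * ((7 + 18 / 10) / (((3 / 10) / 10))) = 111760 / 27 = 4139.26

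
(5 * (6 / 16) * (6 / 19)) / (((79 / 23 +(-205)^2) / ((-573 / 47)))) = -21965 / 127884744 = -0.00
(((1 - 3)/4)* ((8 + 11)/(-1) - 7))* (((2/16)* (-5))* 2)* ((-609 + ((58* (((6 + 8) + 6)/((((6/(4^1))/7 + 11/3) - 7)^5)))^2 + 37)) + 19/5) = 8982.32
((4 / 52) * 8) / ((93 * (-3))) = -8 / 3627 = -0.00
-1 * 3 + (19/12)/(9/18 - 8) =-289/90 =-3.21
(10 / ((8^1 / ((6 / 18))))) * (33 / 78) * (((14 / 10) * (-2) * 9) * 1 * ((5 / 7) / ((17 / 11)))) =-1815 / 884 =-2.05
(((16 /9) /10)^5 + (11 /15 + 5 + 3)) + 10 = 3456859643 /184528125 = 18.73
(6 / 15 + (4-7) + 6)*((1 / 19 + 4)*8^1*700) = 1466080 / 19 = 77162.11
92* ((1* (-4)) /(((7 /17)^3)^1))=-5271.09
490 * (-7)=-3430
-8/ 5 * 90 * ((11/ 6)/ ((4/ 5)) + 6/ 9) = -426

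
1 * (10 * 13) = 130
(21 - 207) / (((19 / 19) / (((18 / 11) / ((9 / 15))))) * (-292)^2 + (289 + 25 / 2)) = -5580 / 946949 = -0.01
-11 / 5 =-2.20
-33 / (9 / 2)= -22 / 3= -7.33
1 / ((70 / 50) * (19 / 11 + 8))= 55 / 749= 0.07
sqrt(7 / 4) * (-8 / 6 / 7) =-2 * sqrt(7) / 21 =-0.25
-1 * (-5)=5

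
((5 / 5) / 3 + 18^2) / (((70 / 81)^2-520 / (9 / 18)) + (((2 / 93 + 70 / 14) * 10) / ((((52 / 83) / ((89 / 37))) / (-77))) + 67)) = -9065679246 / 442126815103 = -0.02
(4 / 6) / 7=2 / 21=0.10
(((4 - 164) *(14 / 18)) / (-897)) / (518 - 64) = 560 / 1832571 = 0.00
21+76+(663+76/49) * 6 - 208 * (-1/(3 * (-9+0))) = 5393345/1323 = 4076.60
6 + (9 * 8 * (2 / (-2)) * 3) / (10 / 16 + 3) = -1554 / 29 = -53.59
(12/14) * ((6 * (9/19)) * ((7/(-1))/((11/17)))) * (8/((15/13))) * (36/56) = -859248/7315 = -117.46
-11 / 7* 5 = -55 / 7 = -7.86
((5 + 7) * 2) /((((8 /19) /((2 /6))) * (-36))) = -19 /36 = -0.53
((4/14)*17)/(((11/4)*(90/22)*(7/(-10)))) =-272/441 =-0.62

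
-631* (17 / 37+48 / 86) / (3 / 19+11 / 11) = -19410191 / 35002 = -554.55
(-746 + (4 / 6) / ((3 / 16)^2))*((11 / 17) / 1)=-470.44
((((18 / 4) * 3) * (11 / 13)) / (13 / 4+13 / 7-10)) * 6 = -24948 / 1781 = -14.01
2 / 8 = 1 / 4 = 0.25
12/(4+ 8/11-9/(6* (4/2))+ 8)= 528/527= 1.00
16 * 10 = 160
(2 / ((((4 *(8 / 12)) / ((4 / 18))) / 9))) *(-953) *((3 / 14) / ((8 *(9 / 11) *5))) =-10483 / 1120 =-9.36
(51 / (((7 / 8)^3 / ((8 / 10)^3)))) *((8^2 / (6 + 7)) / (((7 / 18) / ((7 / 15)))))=641728512 / 2786875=230.27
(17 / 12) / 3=17 / 36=0.47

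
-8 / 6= -4 / 3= -1.33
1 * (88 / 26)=44 / 13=3.38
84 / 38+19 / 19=3.21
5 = 5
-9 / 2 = -4.50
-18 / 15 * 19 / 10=-57 / 25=-2.28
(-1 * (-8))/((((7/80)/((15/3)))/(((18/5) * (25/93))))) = 96000/217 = 442.40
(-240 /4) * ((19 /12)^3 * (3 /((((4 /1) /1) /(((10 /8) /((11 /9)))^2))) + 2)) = -739503085 /1115136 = -663.15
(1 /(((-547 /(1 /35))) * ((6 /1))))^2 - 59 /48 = -64875991421 /52780467600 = -1.23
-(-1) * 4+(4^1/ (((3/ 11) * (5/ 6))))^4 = 59972036/ 625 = 95955.26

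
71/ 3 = 23.67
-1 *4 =-4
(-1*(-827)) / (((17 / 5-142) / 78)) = -107510 / 231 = -465.41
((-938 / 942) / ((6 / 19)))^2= 79405921 / 7986276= 9.94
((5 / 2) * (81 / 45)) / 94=9 / 188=0.05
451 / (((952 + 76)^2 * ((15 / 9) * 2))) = 1353 / 10567840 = 0.00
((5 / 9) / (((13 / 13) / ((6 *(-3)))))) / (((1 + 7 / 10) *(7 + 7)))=-50 / 119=-0.42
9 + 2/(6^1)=28/3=9.33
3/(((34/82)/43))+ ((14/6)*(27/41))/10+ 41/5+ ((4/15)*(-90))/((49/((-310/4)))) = 24414647/68306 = 357.43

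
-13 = -13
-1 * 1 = -1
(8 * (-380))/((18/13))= -19760/9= -2195.56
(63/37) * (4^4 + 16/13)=210672/481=437.99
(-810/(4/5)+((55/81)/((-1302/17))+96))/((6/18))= -48328429/17577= -2749.53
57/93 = 0.61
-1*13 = -13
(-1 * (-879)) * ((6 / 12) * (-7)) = -6153 / 2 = -3076.50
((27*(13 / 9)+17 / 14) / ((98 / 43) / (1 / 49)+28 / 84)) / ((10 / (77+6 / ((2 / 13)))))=2106183 / 505715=4.16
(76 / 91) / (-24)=-19 / 546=-0.03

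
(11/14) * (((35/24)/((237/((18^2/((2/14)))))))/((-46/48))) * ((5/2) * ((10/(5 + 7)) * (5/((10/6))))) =-71.51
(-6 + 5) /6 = -1 /6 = -0.17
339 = 339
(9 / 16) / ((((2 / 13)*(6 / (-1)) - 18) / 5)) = -195 / 1312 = -0.15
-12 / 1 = -12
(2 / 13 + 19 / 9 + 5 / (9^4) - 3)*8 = -501032 / 85293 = -5.87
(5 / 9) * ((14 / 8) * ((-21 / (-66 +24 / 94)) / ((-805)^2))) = 47 / 98076600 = 0.00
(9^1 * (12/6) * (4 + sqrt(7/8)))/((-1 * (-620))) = 9 * sqrt(14)/1240 + 18/155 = 0.14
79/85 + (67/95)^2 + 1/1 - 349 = -53172992/153425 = -346.57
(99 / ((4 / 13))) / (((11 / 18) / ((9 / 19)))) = 9477 / 38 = 249.39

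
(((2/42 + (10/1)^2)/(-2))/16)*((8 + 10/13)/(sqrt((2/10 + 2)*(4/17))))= -3629*sqrt(935)/2912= -38.11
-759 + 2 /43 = -32635 /43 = -758.95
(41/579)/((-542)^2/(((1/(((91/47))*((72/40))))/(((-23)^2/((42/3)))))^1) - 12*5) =0.00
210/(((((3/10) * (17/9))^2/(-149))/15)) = -422415000/289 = -1461643.60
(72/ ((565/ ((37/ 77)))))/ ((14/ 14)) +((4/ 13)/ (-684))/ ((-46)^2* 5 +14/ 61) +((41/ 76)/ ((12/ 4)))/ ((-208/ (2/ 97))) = 5930121323380621/ 96871333071633120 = 0.06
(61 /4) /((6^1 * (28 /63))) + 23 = 919 /32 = 28.72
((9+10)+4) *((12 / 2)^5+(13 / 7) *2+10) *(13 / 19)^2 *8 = 670994.34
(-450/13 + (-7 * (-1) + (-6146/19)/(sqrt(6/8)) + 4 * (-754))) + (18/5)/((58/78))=-5728089/1885 - 12292 * sqrt(3)/57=-3412.29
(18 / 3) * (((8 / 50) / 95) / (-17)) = -24 / 40375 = -0.00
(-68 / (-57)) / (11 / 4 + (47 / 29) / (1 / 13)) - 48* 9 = -68028224 / 157491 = -431.95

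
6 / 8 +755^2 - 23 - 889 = 2276455 / 4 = 569113.75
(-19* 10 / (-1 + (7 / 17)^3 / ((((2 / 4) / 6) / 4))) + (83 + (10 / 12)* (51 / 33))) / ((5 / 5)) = 2649193 / 762366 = 3.47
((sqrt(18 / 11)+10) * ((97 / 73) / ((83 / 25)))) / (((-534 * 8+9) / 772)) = -18721000 / 25829517- 1872100 * sqrt(22) / 94708229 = -0.82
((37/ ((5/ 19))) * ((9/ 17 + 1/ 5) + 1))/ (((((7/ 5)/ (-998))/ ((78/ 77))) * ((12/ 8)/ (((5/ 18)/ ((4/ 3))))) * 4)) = -4560361/ 748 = -6096.74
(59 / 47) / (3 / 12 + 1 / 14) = 1652 / 423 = 3.91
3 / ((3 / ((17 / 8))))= 17 / 8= 2.12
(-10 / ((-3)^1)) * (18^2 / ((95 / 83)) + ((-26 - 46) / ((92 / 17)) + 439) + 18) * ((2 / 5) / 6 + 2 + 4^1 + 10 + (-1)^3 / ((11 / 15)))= 35619.04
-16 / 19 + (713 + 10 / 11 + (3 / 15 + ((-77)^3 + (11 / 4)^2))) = -7621179491 / 16720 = -455812.17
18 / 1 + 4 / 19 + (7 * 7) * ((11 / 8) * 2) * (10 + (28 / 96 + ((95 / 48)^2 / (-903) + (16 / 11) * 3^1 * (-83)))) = -1070681248727 / 22588416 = -47399.57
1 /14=0.07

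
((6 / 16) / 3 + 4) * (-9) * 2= -297 / 4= -74.25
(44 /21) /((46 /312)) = 2288 /161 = 14.21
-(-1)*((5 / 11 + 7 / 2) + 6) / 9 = 73 / 66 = 1.11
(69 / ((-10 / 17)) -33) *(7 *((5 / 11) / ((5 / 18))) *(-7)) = 662823 / 55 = 12051.33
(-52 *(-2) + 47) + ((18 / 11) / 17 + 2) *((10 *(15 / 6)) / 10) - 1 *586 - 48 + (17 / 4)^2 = -1375413 / 2992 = -459.70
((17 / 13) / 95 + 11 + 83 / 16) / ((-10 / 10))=-320137 / 19760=-16.20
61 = 61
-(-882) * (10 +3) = 11466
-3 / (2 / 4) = -6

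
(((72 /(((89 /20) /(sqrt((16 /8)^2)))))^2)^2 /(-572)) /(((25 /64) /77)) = -308210879692800 /815649133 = -377871.89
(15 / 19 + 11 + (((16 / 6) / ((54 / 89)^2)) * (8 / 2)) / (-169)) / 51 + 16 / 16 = 1.23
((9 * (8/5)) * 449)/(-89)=-72.65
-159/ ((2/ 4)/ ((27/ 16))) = -4293/ 8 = -536.62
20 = 20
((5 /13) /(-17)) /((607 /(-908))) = 4540 /134147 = 0.03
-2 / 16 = -1 / 8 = -0.12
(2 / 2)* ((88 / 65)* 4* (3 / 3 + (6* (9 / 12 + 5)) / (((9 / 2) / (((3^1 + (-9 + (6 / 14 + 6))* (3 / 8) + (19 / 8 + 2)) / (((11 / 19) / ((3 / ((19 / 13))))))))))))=431828 / 455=949.07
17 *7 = 119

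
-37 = -37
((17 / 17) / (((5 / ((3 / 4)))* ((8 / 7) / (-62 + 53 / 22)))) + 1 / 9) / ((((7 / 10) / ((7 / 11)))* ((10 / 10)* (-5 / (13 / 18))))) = 3175367 / 3136320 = 1.01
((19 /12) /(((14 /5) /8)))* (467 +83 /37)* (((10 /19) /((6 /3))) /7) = 434050 /5439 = 79.80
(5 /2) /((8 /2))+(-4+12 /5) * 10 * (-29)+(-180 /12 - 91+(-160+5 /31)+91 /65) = 248231 /1240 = 200.19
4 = 4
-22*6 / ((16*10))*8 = -33 / 5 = -6.60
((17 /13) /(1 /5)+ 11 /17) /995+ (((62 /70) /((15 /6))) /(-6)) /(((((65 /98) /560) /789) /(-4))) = 172991796868 /1099475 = 157340.36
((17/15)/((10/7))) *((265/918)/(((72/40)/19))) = 7049/2916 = 2.42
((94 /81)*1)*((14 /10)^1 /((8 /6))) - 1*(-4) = 1409 /270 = 5.22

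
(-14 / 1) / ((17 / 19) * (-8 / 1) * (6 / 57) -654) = 2527 / 118183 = 0.02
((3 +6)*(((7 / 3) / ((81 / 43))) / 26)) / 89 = 301 / 62478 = 0.00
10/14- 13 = -86/7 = -12.29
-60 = -60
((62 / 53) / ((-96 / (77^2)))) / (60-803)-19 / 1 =-35729849 / 1890192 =-18.90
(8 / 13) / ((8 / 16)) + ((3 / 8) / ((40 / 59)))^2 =1.54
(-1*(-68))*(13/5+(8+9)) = 6664/5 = 1332.80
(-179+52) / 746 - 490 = -365667 / 746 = -490.17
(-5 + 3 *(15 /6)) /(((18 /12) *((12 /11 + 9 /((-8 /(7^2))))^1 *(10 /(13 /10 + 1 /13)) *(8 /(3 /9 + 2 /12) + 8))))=-1969 /11126700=-0.00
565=565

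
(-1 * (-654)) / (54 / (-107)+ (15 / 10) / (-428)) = -186608 / 145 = -1286.95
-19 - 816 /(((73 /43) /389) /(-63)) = 859900229 /73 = 11779455.19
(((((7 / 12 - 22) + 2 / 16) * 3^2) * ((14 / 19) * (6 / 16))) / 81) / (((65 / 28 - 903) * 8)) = 25039 / 275996736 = 0.00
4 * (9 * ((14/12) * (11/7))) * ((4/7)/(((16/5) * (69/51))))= 8.71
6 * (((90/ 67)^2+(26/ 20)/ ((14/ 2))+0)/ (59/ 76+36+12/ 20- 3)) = 142581396/ 410478649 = 0.35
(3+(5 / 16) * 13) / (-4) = -113 / 64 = -1.77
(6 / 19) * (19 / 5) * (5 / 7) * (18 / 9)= 12 / 7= 1.71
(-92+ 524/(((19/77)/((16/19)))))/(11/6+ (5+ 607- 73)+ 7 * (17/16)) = 29393088/9500437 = 3.09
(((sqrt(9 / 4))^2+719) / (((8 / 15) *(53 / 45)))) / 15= 129825 / 1696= 76.55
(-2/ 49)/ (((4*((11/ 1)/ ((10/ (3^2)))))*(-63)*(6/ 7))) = 5/ 261954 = 0.00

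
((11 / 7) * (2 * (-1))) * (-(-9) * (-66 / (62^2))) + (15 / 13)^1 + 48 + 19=6002593 / 87451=68.64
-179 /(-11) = 179 /11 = 16.27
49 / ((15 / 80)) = 784 / 3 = 261.33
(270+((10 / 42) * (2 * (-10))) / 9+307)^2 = 11870756209 / 35721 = 332318.70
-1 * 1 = -1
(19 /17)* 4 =76 /17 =4.47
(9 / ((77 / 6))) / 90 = 0.01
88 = 88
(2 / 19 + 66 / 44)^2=3721 / 1444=2.58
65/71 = 0.92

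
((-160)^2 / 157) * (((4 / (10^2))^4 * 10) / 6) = 0.00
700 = 700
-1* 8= -8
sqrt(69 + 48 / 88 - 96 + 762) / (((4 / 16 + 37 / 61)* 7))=732* sqrt(9889) / 16093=4.52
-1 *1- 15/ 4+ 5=1/ 4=0.25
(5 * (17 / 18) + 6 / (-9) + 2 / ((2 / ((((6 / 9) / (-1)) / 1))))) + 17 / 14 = 290 / 63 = 4.60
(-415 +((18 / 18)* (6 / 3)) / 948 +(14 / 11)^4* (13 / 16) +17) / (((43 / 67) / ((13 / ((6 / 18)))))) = -55647670013 / 2313278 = -24055.76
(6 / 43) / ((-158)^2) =3 / 536726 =0.00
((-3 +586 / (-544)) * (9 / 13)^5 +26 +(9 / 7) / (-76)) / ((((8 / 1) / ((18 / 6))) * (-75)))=-340292503099 / 2686379113600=-0.13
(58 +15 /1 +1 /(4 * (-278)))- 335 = -291345 /1112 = -262.00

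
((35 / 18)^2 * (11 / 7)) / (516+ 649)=385 / 75492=0.01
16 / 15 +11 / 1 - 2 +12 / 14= 1147 / 105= 10.92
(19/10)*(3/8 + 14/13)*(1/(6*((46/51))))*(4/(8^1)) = 0.25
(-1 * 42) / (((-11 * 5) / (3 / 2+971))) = 8169 / 11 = 742.64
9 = 9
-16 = -16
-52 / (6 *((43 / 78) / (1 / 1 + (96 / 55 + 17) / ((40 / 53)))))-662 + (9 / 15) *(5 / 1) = -25191817 / 23650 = -1065.19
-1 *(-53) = 53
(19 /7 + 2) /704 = 3 /448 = 0.01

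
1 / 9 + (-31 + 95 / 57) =-263 / 9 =-29.22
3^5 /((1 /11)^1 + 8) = 2673 /89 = 30.03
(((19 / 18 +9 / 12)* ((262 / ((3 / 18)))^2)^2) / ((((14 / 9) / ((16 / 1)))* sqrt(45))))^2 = 14005367993250660872933867520 / 49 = 285823836596952262712936100.00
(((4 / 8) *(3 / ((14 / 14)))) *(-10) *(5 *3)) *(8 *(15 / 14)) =-13500 / 7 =-1928.57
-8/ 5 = -1.60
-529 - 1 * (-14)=-515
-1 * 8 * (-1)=8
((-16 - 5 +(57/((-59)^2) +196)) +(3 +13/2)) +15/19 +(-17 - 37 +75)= 27289725/132278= 206.31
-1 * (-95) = 95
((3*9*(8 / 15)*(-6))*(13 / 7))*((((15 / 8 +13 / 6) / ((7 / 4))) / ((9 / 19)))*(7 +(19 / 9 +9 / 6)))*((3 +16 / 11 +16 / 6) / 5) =-860319772 / 72765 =-11823.26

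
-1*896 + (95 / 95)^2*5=-891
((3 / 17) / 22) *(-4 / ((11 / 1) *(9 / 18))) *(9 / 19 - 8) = 156 / 3553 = 0.04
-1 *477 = -477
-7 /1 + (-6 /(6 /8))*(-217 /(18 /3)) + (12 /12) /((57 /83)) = 5392 /19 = 283.79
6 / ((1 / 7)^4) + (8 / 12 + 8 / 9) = 129668 / 9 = 14407.56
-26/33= -0.79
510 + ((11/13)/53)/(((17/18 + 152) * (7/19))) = 510.00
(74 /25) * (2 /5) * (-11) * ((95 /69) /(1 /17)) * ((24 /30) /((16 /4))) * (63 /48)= -920227 /11500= -80.02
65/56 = 1.16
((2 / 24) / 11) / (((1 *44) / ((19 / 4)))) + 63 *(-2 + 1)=-1463597 / 23232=-63.00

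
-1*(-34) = 34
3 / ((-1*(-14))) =3 / 14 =0.21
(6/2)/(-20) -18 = -363/20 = -18.15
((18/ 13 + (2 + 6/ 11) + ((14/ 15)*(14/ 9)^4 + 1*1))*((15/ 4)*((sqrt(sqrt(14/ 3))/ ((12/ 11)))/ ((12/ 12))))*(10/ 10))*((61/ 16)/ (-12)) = -8923775827*14^(1/ 4)*3^(3/ 4)/ 2358180864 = -16.69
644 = 644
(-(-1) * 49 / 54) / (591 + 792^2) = 49 / 33904170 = 0.00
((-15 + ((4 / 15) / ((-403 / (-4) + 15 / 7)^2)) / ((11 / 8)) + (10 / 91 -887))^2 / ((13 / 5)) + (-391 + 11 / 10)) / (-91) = -5047186283265456950435217925 / 1469936039038725393909774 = -3433.61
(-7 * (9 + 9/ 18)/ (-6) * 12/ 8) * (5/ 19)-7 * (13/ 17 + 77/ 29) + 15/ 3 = -57441/ 3944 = -14.56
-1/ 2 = -0.50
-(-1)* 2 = 2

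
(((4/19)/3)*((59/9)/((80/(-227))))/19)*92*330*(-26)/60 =44049577/48735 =903.86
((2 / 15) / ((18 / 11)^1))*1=11 / 135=0.08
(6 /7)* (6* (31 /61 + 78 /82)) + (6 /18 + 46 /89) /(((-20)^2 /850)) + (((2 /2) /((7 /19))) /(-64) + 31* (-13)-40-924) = -58025434763 /42737088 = -1357.73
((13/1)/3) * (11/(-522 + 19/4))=-572/6207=-0.09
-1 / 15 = -0.07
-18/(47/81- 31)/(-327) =-243/134288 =-0.00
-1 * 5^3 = -125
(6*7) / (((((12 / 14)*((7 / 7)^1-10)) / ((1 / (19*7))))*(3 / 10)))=-70 / 513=-0.14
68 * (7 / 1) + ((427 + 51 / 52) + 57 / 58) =1364685 / 1508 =904.96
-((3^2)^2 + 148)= -229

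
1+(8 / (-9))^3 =217 / 729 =0.30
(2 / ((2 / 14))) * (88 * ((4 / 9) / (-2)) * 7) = -1916.44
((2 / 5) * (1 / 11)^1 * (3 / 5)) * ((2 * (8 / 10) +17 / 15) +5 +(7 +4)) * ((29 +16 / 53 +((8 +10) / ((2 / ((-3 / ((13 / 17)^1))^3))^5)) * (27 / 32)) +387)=-148641688423107013750130590162093 / 954924020070877162592000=-155658131.22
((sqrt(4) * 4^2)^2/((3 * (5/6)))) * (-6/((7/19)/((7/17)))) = -233472/85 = -2746.73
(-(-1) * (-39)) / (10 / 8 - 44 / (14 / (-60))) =-0.21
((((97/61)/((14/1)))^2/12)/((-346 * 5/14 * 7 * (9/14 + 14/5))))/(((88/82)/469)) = -25846523/163827473568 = -0.00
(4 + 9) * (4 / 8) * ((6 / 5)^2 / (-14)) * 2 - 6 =-1284 / 175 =-7.34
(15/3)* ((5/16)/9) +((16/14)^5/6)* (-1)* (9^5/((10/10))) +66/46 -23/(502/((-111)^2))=-275951462237861/13971860784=-19750.52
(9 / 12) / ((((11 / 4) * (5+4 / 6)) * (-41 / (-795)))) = 7155 / 7667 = 0.93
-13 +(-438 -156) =-607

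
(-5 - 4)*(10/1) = -90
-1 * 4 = -4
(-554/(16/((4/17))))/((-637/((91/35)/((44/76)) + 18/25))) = 396941/5955950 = 0.07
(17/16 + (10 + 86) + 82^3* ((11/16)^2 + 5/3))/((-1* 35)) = -113246521/3360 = -33704.32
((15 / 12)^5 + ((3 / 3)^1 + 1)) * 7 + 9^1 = 45427 / 1024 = 44.36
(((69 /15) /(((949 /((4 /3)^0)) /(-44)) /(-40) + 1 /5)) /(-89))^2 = 65545216 /13407092521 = 0.00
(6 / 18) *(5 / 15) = 1 / 9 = 0.11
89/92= 0.97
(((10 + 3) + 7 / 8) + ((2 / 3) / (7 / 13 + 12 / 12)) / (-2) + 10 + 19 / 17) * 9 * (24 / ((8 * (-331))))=-2.02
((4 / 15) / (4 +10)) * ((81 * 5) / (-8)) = -27 / 28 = -0.96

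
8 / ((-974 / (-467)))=1868 / 487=3.84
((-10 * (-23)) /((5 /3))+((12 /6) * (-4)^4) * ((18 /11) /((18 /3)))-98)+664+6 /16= 74273 /88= 844.01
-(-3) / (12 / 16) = 4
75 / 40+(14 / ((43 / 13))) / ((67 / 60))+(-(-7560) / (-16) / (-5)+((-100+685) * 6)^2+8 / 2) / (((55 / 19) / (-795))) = -857830878283263 / 253528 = -3383574509.65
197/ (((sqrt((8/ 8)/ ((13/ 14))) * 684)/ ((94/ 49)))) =9259 * sqrt(182)/ 234612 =0.53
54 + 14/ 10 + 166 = 1107/ 5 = 221.40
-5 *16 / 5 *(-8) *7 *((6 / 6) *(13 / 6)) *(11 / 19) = 64064 / 57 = 1123.93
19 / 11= 1.73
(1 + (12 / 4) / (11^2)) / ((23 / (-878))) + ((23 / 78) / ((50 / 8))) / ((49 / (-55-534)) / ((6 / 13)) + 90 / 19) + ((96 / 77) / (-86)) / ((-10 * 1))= -171451698051756 / 4383993038425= -39.11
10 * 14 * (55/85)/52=385/221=1.74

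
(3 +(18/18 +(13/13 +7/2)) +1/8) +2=85/8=10.62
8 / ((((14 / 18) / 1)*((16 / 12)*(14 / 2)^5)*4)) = 27 / 235298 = 0.00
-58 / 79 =-0.73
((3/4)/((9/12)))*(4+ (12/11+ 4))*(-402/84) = -43.51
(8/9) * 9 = 8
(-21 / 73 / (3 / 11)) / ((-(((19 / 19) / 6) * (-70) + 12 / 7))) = -147 / 1387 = -0.11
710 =710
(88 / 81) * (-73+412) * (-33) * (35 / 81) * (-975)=1244243000 / 243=5120341.56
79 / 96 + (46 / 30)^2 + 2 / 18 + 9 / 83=2027999 / 597600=3.39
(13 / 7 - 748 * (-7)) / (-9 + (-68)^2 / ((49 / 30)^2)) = 12576095 / 4139991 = 3.04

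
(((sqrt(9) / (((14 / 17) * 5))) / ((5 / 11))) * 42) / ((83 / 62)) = 104346 / 2075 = 50.29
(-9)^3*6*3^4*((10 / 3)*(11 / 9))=-1443420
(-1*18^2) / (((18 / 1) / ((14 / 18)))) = -14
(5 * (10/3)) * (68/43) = 3400/129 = 26.36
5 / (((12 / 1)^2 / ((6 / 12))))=5 / 288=0.02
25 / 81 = 0.31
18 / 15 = 6 / 5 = 1.20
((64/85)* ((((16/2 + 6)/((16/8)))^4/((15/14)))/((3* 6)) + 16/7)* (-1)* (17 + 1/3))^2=158981108877819904/58068950625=2737798.90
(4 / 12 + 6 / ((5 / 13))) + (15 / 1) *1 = 464 / 15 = 30.93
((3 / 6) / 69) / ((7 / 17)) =17 / 966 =0.02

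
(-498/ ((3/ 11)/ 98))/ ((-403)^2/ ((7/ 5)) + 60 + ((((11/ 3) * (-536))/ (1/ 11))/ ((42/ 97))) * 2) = -1610532/ 145879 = -11.04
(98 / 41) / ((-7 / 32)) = -448 / 41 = -10.93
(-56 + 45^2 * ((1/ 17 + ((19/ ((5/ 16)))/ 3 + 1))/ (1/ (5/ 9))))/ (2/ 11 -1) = -4475878/ 153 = -29254.10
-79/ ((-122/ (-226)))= -8927/ 61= -146.34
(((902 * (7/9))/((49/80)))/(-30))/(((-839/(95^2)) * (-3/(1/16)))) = -4070275/475713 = -8.56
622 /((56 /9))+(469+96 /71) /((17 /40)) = 40780793 /33796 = 1206.68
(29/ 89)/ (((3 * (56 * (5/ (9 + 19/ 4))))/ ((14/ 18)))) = 319/ 76896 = 0.00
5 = 5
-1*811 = -811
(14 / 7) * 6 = 12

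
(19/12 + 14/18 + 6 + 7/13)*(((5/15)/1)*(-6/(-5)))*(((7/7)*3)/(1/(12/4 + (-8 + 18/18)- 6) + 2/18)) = 12495/13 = 961.15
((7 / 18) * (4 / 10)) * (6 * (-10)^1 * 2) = -56 / 3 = -18.67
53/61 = 0.87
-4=-4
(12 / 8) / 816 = 1 / 544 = 0.00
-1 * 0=0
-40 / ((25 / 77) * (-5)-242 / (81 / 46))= 249480 / 867289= 0.29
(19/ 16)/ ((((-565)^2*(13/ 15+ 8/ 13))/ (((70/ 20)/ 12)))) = 1729/ 2361754240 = 0.00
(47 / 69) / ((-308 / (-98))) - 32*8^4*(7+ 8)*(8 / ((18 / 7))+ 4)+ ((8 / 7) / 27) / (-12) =-4011180626191 / 286902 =-13981013.12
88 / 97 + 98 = 9594 / 97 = 98.91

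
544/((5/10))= 1088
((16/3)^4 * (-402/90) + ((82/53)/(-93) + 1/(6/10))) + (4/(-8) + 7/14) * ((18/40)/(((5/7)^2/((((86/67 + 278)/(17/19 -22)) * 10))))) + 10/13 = -93722706713/25951185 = -3611.50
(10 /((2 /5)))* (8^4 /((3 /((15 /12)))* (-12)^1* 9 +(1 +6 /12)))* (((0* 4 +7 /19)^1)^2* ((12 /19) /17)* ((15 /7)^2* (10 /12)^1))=-768000000 /100161977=-7.67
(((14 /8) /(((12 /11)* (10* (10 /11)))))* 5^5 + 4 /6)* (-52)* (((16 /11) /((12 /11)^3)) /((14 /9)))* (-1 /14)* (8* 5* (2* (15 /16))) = 4168567975 /37632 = 110771.90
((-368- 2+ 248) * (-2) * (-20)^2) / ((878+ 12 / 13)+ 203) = 253760 / 2813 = 90.21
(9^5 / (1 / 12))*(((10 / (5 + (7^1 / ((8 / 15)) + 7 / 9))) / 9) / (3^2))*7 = 32395.24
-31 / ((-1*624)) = 31 / 624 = 0.05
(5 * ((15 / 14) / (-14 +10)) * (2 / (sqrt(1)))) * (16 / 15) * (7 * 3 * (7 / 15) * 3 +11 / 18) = -5402 / 63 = -85.75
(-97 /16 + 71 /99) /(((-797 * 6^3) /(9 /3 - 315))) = -110071 /11362032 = -0.01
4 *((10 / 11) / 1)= 40 / 11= 3.64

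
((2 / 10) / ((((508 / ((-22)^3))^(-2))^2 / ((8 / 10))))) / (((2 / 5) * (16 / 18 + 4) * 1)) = 2341301769 / 5523633943028960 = 0.00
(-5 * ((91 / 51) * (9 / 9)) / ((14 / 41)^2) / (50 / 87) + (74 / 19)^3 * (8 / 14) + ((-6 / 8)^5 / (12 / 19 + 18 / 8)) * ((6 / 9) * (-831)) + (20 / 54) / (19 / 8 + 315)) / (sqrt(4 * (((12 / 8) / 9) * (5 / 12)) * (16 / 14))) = -140523544440708617 * sqrt(35) / 8713964948371200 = -95.40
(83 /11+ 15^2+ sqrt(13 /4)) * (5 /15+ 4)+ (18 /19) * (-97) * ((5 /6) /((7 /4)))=13 * sqrt(13) /6+ 4230722 /4389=971.75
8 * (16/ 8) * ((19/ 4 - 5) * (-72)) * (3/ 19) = 864/ 19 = 45.47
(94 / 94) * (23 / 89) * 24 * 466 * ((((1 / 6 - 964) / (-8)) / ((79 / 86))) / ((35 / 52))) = 138592185784 / 246085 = 563188.27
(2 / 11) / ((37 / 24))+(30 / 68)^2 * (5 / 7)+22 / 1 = 73302059 / 3293444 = 22.26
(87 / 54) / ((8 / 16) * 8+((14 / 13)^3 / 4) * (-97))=-63713 / 1039572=-0.06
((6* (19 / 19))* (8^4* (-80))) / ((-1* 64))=30720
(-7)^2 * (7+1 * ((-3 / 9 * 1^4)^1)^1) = 980 / 3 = 326.67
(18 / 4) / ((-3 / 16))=-24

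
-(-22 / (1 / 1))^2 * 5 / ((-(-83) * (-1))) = 2420 / 83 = 29.16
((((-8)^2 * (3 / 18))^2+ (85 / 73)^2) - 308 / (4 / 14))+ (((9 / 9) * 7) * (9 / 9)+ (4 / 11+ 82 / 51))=-8555204348 / 8968707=-953.89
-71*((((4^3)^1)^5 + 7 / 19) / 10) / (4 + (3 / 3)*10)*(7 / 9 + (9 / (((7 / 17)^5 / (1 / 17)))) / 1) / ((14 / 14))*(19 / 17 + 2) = -77248975212.35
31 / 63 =0.49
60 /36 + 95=290 /3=96.67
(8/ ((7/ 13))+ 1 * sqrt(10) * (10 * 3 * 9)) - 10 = 34/ 7+ 270 * sqrt(10) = 858.67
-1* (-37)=37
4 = 4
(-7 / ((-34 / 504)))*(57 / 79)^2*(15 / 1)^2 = 1289528100 / 106097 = 12154.24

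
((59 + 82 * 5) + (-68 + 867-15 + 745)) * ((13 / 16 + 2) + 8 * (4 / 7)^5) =886499613 / 134456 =6593.23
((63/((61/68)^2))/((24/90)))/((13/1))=1092420/48373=22.58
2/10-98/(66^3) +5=3737203/718740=5.20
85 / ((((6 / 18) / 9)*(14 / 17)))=39015 / 14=2786.79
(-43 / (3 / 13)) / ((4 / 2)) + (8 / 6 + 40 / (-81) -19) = -18035 / 162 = -111.33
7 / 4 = 1.75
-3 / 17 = -0.18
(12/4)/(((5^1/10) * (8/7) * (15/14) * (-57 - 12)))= -49/690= -0.07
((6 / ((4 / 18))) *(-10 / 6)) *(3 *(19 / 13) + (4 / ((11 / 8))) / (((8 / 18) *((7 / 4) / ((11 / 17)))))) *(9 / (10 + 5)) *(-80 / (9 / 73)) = 184433040 / 1547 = 119219.81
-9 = -9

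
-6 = -6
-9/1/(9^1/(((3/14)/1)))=-3/14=-0.21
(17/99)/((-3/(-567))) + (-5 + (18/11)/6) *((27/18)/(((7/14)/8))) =-81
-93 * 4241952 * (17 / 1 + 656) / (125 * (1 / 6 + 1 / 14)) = -8920784333.26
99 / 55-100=-98.20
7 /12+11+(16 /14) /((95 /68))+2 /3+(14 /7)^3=56041 /2660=21.07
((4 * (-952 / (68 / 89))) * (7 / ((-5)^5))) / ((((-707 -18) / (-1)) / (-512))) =-17862656 / 2265625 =-7.88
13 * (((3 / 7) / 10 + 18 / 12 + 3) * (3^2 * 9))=167427 / 35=4783.63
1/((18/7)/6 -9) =-7/60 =-0.12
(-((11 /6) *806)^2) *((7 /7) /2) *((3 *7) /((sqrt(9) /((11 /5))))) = -1513164653 /90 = -16812940.59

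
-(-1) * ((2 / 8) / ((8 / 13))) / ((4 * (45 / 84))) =91 / 480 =0.19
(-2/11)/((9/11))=-2/9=-0.22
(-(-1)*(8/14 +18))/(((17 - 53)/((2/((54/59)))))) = -3835/3402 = -1.13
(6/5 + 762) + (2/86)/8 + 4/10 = 1313397/1720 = 763.60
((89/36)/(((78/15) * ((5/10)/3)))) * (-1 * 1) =-445/156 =-2.85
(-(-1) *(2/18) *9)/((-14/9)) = -9/14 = -0.64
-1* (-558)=558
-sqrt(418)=-20.45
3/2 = 1.50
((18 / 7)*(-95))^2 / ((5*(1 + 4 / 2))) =3978.37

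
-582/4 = -291/2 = -145.50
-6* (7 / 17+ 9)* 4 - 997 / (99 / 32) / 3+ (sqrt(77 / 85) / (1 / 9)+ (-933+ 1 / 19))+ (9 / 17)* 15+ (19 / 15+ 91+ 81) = -520446182 / 479655+ 9* sqrt(6545) / 85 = -1076.48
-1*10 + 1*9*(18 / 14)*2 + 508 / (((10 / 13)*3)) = 24494 / 105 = 233.28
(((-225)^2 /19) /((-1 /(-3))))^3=3503151123046875 /6859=510737880601.67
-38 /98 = -19 /49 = -0.39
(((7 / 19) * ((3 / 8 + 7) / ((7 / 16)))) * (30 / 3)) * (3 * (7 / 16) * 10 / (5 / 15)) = 92925 / 38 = 2445.39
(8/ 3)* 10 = 80/ 3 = 26.67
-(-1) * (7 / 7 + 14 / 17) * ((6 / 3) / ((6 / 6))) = 62 / 17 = 3.65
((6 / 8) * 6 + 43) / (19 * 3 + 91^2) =95 / 16676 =0.01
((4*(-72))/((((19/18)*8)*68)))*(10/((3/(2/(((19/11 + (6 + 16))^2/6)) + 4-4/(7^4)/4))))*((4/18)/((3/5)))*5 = -219217405000/17609800761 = -12.45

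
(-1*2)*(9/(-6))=3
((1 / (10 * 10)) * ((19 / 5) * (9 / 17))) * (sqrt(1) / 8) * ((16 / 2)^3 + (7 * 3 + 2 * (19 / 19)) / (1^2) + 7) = 46341 / 34000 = 1.36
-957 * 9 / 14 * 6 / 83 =-25839 / 581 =-44.47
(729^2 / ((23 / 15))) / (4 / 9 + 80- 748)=-71744535 / 138184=-519.20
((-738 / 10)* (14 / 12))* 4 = -344.40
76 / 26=38 / 13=2.92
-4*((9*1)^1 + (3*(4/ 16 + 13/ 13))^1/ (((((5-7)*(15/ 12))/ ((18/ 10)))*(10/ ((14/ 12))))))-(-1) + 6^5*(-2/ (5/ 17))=-2645527/ 50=-52910.54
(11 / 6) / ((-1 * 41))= -11 / 246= -0.04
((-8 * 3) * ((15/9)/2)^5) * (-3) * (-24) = -6250/9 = -694.44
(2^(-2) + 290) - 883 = -2371/4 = -592.75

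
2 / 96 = 1 / 48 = 0.02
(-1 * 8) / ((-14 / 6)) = 24 / 7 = 3.43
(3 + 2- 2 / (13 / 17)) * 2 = 62 / 13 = 4.77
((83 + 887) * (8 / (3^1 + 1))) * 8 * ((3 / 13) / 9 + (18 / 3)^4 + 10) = 790511200 / 39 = 20269517.95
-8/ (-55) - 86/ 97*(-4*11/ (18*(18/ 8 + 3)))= 562904/ 1008315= 0.56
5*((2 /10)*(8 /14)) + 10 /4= 43 /14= 3.07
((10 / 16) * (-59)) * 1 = -295 / 8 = -36.88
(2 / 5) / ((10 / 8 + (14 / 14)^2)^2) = 32 / 405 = 0.08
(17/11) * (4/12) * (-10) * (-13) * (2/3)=4420/99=44.65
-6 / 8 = -3 / 4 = -0.75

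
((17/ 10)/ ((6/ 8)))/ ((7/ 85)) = 27.52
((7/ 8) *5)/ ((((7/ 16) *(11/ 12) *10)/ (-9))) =-108/ 11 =-9.82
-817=-817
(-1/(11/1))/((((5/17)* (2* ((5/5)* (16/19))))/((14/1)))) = -2261/880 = -2.57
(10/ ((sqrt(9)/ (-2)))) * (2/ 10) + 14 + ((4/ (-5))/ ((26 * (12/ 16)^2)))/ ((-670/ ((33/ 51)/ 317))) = 13377384326/ 1056109275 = 12.67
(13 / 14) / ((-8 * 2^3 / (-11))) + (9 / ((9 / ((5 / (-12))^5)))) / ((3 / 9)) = 70789 / 580608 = 0.12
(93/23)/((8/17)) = 1581/184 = 8.59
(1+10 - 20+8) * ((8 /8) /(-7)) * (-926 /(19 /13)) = -12038 /133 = -90.51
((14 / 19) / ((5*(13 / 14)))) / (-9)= -196 / 11115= -0.02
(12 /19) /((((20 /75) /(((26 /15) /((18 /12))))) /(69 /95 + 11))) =57928 /1805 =32.09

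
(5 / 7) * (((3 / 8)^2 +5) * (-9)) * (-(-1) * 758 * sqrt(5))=-801585 * sqrt(5) / 32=-56012.45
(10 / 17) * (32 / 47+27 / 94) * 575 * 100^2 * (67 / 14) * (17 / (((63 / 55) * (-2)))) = -344317187500 / 2961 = -116284088.99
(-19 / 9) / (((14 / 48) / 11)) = -1672 / 21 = -79.62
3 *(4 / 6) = 2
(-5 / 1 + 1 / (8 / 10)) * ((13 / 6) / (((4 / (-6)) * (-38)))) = -195 / 608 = -0.32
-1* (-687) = 687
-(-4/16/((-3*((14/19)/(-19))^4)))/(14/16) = -16983563041/403368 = -42104.39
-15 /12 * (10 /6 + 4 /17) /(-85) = 97 /3468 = 0.03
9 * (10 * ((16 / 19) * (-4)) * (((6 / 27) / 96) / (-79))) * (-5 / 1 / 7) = -200 / 31521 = -0.01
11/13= 0.85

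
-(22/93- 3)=257/93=2.76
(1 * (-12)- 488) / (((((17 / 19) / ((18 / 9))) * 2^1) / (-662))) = 6289000 / 17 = 369941.18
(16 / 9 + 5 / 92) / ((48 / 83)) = 125911 / 39744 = 3.17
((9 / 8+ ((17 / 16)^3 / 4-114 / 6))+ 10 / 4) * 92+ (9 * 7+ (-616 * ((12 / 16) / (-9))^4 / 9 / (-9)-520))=-1843.91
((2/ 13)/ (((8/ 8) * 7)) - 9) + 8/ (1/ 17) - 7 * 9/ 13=11118/ 91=122.18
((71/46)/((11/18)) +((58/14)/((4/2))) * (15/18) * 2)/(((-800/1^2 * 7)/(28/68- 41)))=63523/1466080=0.04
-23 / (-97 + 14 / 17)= 391 / 1635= 0.24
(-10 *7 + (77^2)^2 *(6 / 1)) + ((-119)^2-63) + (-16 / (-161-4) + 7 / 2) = 69607651607 / 330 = 210932277.60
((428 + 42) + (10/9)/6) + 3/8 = 101641/216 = 470.56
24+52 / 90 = 1106 / 45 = 24.58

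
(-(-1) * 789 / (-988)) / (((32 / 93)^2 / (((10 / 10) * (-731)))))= 4988388591 / 1011712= 4930.64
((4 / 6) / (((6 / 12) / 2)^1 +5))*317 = 40.25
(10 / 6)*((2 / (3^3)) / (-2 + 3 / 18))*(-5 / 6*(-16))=-800 / 891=-0.90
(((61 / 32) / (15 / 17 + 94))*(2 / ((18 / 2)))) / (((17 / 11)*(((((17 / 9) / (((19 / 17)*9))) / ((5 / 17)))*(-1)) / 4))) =-573705 / 31698676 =-0.02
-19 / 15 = -1.27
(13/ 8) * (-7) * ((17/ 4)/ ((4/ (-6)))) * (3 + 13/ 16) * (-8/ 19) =-283101/ 2432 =-116.41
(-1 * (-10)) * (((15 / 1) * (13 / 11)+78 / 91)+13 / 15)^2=1009442312 / 266805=3783.45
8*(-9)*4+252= -36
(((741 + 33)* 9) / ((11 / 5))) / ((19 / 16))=557280 / 209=2666.41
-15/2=-7.50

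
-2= -2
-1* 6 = -6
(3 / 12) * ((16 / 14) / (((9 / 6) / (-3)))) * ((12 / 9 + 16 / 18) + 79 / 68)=-2071 / 1071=-1.93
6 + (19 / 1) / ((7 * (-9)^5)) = 2480039 / 413343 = 6.00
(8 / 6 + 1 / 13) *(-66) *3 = -3630 / 13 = -279.23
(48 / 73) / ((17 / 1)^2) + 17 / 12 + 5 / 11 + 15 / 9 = 9858635 / 2784804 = 3.54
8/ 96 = 1/ 12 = 0.08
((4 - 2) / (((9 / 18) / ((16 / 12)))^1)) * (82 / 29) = 15.08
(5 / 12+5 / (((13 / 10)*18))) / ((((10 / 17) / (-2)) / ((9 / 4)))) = -1003 / 208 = -4.82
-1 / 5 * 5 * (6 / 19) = -6 / 19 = -0.32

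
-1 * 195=-195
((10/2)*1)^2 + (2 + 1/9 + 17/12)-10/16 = 2009/72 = 27.90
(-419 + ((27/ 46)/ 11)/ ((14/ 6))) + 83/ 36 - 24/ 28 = -26619961/ 63756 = -417.53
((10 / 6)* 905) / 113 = 4525 / 339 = 13.35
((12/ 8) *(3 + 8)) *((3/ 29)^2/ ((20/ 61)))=18117/ 33640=0.54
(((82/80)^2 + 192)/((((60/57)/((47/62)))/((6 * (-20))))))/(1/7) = -5792445393/49600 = -116783.17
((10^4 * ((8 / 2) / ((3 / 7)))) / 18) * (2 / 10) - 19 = 27487 / 27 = 1018.04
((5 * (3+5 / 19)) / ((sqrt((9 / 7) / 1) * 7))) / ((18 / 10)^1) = 1550 * sqrt(7) / 3591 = 1.14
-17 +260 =243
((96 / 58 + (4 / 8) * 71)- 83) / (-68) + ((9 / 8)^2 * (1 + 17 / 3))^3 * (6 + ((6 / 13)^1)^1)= 25476686951 / 6562816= 3881.97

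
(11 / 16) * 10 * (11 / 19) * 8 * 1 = 605 / 19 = 31.84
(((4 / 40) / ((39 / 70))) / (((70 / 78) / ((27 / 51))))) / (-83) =-9 / 7055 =-0.00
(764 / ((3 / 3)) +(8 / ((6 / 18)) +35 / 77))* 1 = 8673 / 11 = 788.45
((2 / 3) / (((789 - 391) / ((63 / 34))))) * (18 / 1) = 189 / 3383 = 0.06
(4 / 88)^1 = 1 / 22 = 0.05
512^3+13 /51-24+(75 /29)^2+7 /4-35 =23026921655785 /171564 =134217677.69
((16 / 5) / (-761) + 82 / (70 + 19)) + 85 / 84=54874049 / 28446180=1.93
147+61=208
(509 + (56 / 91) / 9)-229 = 32768 / 117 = 280.07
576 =576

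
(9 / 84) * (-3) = -0.32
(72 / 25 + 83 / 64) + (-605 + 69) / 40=-14757 / 1600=-9.22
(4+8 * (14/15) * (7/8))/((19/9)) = 474/95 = 4.99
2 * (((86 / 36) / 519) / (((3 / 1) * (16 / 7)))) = 301 / 224208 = 0.00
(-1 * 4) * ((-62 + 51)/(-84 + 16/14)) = -77/145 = -0.53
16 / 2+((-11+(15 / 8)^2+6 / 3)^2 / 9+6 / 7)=12.20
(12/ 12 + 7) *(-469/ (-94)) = 39.91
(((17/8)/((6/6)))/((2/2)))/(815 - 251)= 17/4512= 0.00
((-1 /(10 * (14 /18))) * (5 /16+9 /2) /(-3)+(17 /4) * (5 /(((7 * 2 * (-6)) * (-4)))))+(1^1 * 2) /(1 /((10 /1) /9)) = 2.49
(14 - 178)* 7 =-1148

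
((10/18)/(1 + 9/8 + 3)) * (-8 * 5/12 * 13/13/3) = -0.12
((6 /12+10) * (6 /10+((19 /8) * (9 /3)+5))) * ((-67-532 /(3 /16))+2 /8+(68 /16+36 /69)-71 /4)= -389755.89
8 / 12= 2 / 3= 0.67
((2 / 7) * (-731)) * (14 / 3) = -2924 / 3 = -974.67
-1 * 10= -10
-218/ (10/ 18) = -1962/ 5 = -392.40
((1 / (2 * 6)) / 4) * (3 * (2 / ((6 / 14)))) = 7 / 24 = 0.29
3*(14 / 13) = 42 / 13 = 3.23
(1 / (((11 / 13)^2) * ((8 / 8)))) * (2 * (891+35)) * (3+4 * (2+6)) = 10954580 / 121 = 90533.72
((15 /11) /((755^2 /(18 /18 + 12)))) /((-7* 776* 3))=-13 /6812026760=-0.00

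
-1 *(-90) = 90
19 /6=3.17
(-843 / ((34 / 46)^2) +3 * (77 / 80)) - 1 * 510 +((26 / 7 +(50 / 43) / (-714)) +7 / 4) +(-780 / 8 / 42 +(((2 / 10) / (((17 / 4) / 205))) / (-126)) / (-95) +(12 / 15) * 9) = -485485725227 / 238001904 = -2039.84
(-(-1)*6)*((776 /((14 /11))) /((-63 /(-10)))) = 85360 /147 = 580.68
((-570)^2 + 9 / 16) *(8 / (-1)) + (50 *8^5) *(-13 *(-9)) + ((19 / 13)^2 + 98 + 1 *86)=189093781.64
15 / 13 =1.15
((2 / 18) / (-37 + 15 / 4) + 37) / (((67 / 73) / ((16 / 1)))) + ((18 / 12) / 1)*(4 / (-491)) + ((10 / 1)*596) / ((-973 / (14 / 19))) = 3505400118034 / 5473501551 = 640.43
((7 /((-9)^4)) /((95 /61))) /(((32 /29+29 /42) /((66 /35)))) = 544852 /756610875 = 0.00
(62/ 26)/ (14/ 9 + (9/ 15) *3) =0.71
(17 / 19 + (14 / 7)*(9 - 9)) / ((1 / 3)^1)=51 / 19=2.68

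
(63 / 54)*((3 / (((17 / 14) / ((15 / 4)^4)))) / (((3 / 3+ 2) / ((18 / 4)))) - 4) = 850.33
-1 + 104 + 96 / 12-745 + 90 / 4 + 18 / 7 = -608.93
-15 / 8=-1.88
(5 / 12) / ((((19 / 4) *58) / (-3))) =-5 / 1102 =-0.00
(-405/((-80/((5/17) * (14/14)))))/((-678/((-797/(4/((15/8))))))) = 0.82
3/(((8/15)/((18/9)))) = 45/4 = 11.25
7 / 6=1.17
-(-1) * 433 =433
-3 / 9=-1 / 3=-0.33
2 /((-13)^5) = -2 /371293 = -0.00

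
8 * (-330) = -2640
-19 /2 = -9.50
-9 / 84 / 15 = -1 / 140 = -0.01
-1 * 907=-907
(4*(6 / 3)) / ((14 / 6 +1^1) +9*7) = 0.12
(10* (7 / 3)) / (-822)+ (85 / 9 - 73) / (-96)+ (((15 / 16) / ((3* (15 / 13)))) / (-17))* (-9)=0.78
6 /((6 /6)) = 6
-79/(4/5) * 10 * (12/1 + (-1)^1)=-10862.50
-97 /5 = -19.40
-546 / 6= -91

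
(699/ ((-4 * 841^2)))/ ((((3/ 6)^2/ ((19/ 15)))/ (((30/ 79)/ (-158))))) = 13281/ 4414140721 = 0.00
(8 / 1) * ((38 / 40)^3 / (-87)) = -6859 / 87000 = -0.08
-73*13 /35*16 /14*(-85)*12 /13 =119136 /49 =2431.35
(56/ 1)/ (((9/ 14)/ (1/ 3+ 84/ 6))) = 33712/ 27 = 1248.59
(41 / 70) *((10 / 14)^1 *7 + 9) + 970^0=9.20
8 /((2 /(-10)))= -40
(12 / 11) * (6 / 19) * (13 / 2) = 468 / 209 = 2.24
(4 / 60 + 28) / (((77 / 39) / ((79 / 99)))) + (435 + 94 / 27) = 51435266 / 114345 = 449.83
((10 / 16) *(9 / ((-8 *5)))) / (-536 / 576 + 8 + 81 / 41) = -3321 / 213608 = -0.02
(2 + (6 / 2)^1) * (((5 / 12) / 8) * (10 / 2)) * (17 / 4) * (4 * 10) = 10625 / 48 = 221.35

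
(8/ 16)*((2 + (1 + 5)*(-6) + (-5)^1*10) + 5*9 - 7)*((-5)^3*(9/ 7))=25875/ 7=3696.43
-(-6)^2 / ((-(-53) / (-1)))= 36 / 53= 0.68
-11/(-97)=11/97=0.11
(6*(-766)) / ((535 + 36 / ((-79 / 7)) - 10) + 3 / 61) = -8.81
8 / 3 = 2.67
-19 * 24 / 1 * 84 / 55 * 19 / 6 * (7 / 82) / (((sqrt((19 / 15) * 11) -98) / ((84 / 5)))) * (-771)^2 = 21198374767584 * sqrt(3135) / 1621920025 +6232322181669696 / 324384005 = 19944590.43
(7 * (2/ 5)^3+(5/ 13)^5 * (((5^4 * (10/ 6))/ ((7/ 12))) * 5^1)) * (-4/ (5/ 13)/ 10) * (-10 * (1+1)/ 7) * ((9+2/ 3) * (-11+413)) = 763509135659328/ 874680625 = 872900.48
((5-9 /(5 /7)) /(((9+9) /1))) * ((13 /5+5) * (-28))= 20216 /225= 89.85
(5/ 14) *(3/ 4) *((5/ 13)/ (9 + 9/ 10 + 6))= 125/ 19292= 0.01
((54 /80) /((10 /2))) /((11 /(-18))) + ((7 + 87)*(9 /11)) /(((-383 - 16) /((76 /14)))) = -68307 /53900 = -1.27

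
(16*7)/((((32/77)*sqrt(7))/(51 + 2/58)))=56980*sqrt(7)/29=5198.45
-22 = -22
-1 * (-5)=5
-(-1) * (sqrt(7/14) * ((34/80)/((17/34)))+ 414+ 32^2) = 17 * sqrt(2)/40+ 1438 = 1438.60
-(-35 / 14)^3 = 125 / 8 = 15.62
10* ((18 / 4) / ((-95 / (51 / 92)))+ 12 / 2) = 104421 / 1748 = 59.74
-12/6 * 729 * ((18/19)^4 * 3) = -459165024/130321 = -3523.34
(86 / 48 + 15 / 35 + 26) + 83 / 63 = 29.54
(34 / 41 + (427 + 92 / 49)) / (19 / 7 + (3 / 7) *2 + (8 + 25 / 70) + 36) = 1726562 / 192577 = 8.97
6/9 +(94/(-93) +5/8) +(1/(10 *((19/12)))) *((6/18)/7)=140473/494760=0.28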